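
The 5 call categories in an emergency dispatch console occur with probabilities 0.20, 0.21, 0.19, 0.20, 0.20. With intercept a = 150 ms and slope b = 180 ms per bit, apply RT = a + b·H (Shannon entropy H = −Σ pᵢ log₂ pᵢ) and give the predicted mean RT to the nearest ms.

568 ms

H = 0.20·log₂(1/0.20) + 0.21·log₂(1/0.21) + 0.19·log₂(1/0.19) + 0.20·log₂(1/0.20) + 0.20·log₂(1/0.20) = 2.3212 bits.
RT = 150 + 180 × 2.3212 = 567.82 ms.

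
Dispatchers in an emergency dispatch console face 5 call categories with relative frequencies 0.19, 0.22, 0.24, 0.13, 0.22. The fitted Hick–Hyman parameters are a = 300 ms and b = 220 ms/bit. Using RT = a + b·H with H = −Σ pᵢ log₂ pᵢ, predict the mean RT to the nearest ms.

804 ms

H = 0.19·log₂(1/0.19) + 0.22·log₂(1/0.22) + 0.24·log₂(1/0.24) + 0.13·log₂(1/0.13) + 0.22·log₂(1/0.22) = 2.2932 bits.
RT = 300 + 220 × 2.2932 = 804.49 ms.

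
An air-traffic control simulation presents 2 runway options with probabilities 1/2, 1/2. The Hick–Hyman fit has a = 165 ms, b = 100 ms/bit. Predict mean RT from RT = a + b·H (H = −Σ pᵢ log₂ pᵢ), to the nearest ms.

265 ms

Each term −pᵢ log₂ pᵢ: 0.5·1 + 0.5·1; summed, H = 1.000 bits.
Mean RT = a + bH = 165 + 100·1.000 = 265.00 ms.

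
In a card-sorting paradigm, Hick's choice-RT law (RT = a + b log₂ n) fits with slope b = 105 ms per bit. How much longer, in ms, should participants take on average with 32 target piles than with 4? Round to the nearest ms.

315 ms

The intercept a cancels: ΔRT = b·(log₂ n₂ − log₂ n₁) = b·log₂(n₂/n₁).
log₂(32) − log₂(4) = log₂(32/4) = log₂(8) = 3.
ΔRT = 105 × 3.0000 = 315.000 ms.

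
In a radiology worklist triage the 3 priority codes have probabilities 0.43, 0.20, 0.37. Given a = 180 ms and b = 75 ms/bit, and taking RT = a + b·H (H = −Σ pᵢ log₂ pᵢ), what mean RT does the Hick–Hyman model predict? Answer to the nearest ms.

Entropy contributions −pᵢ log₂ pᵢ: 0.5236, 0.4644, 0.5307; sum H = 1.5187 bits.
RT = a + bH = 180 + 75·1.5187 = 293.90 ms.

294 ms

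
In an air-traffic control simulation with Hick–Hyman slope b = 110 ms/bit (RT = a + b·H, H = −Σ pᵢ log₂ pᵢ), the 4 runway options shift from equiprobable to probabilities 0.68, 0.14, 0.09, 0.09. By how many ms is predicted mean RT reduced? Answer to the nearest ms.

Equiprobable entropy H₀ = log₂ 4 = 2.0000 bits.
Skewed entropy H = −Σ pᵢ log₂ pᵢ = 1.4008 bits.
ΔRT = b·(H₀ − H) = 110 × 0.5992 = 65.92 ms.

66 ms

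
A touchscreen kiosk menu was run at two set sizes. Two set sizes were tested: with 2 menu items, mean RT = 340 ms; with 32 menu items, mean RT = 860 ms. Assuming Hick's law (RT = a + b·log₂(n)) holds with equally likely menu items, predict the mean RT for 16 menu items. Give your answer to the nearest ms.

With log₂ n on the abscissa the relation is linear; from the two conditions:
  b = (860 − 340) / (log₂ 32 − log₂ 2) = 520 / (5 − 1) = 130 ms/bit
  a = 340 − 130 × 1 = 210 ms
Then RT(16) = 210 + 130 × log₂ 16 = 210 + 130 × 4 ≈ 730.000 ms.

730 ms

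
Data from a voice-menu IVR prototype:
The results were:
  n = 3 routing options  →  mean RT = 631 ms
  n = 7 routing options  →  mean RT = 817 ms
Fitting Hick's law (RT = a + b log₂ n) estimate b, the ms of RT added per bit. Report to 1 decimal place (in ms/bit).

The slope on a log₂ axis is (817 − 631) / (2.8074 − 1.5850) = 152.161 ms/bit.

152.2 ms/bit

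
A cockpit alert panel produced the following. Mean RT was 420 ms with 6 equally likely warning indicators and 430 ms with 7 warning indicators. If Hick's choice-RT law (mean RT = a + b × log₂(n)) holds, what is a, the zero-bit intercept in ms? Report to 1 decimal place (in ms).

b = (RT₂ − RT₁)/(log₂ n₂ − log₂ n₁) = (430 − 420)/(2.8074 − 2.5850) = 44.966 ms/bit.
a = RT₁ − b·log₂ n₁ = 420 − 44.966 × 2.5850 = 303.766 ms.

303.8 ms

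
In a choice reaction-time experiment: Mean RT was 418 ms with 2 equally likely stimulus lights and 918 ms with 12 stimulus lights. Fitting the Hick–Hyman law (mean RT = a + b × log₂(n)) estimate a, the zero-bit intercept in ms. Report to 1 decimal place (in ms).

224.6 ms

b = (RT₂ − RT₁)/(log₂ n₂ − log₂ n₁) = (918 − 418)/(3.5850 − 1) = 193.426 ms/bit.
a = RT₁ − b·log₂ n₁ = 418 − 193.426 × 1 = 224.574 ms.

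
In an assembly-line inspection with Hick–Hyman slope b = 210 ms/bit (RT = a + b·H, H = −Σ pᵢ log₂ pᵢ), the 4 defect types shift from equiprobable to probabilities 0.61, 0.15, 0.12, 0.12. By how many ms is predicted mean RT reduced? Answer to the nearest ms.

88 ms

The RT saving is b·ΔH. Equiprobable H₀ = log₂(4) = 2.0000 bits; with the given probabilities H = 1.5797 bits.
b·(H₀ − H) = 210 × (2.0000 − 1.5797) = 88.27 ms.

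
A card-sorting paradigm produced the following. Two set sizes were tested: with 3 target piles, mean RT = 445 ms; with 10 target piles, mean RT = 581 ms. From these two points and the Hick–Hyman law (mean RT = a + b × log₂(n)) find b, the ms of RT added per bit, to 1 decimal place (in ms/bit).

78.3 ms/bit

b = (RT₂ − RT₁)/(log₂ n₂ − log₂ n₁) = (581 − 445)/(3.3219 − 1.5850) = 78.297 ms/bit.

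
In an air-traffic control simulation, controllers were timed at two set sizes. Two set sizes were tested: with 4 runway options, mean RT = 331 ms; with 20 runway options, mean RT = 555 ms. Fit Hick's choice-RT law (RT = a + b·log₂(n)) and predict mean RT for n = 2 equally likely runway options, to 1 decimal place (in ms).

Fit slope and intercept:
  b = (555 − 331) / (log₂ 20 − log₂ 4) = 224 / (4.3219 − 2) = 96.472 ms/bit
  a = 331 − 96.472 × 2 = 138.057 ms
Then RT(2) = 138.057 + 96.472 × log₂ 2 = 138.057 + 96.472 × 1 ≈ 234.528 ms.

234.5 ms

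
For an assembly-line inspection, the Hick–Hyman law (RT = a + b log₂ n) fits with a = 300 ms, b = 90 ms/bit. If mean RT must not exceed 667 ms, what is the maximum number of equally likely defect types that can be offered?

90·log₂ n ≤ 667 − 300 = 367, giving log₂ n ≤ 4.0778 and n ≤ 16.886. The largest whole number is 16.

16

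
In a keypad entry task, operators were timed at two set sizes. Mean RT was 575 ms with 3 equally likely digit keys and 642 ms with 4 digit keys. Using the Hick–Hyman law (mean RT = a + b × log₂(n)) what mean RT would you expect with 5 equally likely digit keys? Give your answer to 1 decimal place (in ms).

694.0 ms

Fit slope and intercept:
  b = (642 − 575) / (log₂ 4 − log₂ 3) = 67 / (2 − 1.5850) = 161.431 ms/bit
  a = 575 − 161.431 × 1.5850 = 319.138 ms
Then RT(5) = 319.138 + 161.431 × log₂ 5 = 319.138 + 161.431 × 2.3219 ≈ 693.969 ms.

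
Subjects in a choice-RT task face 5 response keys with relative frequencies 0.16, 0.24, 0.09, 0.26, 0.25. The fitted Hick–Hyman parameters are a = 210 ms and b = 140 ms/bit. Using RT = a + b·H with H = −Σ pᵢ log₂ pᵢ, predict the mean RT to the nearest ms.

523 ms

H = 0.16·log₂(1/0.16) + 0.24·log₂(1/0.24) + 0.09·log₂(1/0.09) + 0.26·log₂(1/0.26) + 0.25·log₂(1/0.25) = 2.2351 bits.
RT = 210 + 140 × 2.2351 = 522.91 ms.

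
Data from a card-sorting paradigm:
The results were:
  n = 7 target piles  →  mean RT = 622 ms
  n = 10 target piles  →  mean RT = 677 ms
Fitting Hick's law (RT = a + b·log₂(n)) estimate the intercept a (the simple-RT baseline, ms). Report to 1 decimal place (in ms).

b = (RT₂ − RT₁)/(log₂ n₂ − log₂ n₁) = (677 − 622)/(3.3219 − 2.8074) = 106.885 ms/bit.
Intercept: a = 622 − 106.885·log₂(7) = 321.937 ms.

321.9 ms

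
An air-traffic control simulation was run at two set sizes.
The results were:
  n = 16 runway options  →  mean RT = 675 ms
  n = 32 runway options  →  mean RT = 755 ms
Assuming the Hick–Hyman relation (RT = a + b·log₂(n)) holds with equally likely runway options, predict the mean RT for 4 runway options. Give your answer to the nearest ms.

515 ms

RT is linear in log₂ n, so two points fix the line:
  b = (755 − 675) / (log₂ 32 − log₂ 16) = 80 / (5 − 4) = 80 ms/bit
  a = 675 − 80 × 4 = 355 ms
Then RT(4) = 355 + 80 × log₂ 4 = 355 + 80 × 2 ≈ 515.000 ms.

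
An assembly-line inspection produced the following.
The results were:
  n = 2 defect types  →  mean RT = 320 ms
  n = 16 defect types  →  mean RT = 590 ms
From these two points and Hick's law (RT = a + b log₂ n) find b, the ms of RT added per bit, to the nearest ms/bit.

Slope: b = (590 − 320) / (log₂ 16 − log₂ 2) = 270/3.0000 = 90 ms/bit.

90 ms/bit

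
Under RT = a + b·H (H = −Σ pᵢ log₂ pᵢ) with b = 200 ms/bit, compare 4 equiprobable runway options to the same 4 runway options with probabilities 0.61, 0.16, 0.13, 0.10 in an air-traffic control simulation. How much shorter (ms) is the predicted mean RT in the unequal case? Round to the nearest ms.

The RT saving is b·ΔH. Equiprobable H₀ = log₂(4) = 2.0000 bits; with the given probabilities H = 1.5729 bits.
b·(H₀ − H) = 200 × (2.0000 − 1.5729) = 85.43 ms.

85 ms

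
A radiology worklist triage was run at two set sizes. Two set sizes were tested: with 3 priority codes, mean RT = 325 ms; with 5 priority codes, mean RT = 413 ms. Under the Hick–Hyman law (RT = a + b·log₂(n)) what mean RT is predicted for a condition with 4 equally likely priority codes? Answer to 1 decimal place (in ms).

374.6 ms

Solve the two-equation system in a and b:
  b = (413 − 325) / (log₂ 5 − log₂ 3) = 88 / (2.3219 − 1.5850) = 119.409 ms/bit
  a = 325 − 119.409 × 1.5850 = 135.742 ms
Then RT(4) = 135.742 + 119.409 × log₂ 4 = 135.742 + 119.409 × 2 ≈ 374.559 ms.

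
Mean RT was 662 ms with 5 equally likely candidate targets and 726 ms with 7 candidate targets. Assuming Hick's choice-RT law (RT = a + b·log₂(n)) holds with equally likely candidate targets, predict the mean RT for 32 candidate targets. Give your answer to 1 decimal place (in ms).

1015.1 ms

Fit slope and intercept:
  b = (726 − 662) / (log₂ 7 − log₂ 5) = 64 / (2.8074 − 2.3219) = 131.843 ms/bit
  a = 662 − 131.843 × 2.3219 = 355.871 ms
Then RT(32) = 355.871 + 131.843 × log₂ 32 = 355.871 + 131.843 × 5 ≈ 1015.084 ms.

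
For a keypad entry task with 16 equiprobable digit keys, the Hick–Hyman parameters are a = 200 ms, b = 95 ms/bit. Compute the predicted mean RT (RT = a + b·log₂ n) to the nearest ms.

580 ms

log₂(16) = 4 bits, so RT = 200 + 95 × 4 ≈ 580.000 ms.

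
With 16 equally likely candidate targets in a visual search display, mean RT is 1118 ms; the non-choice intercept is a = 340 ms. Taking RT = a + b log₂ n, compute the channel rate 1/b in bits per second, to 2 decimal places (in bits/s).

b = (1118 − 340)/log₂ 16 = 778/4 = 194.500 ms per bit = 0.19450 s/bit; the reciprocal is 5.141 bits/s.

5.14 bits/s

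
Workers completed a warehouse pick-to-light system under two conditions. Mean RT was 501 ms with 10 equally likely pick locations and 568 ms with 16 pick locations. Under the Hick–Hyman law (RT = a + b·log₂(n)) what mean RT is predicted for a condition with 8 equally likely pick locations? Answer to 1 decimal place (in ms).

With log₂ n on the abscissa the relation is linear; from the two conditions:
  b = (568 − 501) / (log₂ 16 − log₂ 10) = 67 / (4 − 3.3219) = 98.810 ms/bit
  a = 501 − 98.810 × 3.3219 = 172.762 ms
Then RT(8) = 172.762 + 98.810 × log₂ 8 = 172.762 + 98.810 × 3 ≈ 469.190 ms.

469.2 ms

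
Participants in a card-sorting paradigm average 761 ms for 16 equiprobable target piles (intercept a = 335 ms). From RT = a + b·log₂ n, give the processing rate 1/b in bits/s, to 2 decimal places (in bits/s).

b = (761 − 335)/log₂ 16 = 426/4 = 106.500 ms per bit = 0.10650 s/bit; the reciprocal is 9.390 bits/s.

9.39 bits/s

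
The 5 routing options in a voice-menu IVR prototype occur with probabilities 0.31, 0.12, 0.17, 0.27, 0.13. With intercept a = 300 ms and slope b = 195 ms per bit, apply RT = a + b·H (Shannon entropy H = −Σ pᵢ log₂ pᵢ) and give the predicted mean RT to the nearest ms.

H = 0.31·log₂(1/0.31) + 0.12·log₂(1/0.12) + 0.17·log₂(1/0.17) + 0.27·log₂(1/0.27) + 0.13·log₂(1/0.13) = 2.2181 bits.
RT = 300 + 195 × 2.2181 = 732.53 ms.

733 ms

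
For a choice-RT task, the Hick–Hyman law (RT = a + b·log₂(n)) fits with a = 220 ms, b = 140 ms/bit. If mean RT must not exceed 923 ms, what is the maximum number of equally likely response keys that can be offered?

32

140·log₂ n ≤ 923 − 220 = 703, giving log₂ n ≤ 5.0214 and n ≤ 32.479. The largest whole number is 32.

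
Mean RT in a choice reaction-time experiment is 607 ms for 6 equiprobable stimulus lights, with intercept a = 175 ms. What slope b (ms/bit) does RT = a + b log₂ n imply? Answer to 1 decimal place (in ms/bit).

167.1 ms/bit

6 alternatives carry log₂ 6 = 2.5850 bits; the choice cost is 607 − 175 = 432 ms, so b = 432/2.5850 = 167.120 ms/bit.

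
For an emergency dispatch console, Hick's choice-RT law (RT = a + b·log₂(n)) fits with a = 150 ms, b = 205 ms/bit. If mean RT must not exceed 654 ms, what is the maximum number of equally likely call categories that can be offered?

Information budget: (654 − 150)/205 = 2.4585 bits, so n ≤ 2^2.4585 = 5.497 → at most 5.

5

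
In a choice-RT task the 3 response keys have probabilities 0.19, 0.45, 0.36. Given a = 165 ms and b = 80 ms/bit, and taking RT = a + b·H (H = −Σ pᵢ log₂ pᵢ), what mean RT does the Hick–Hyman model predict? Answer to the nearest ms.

285 ms

H = 0.19·log₂(1/0.19) + 0.45·log₂(1/0.45) + 0.36·log₂(1/0.36) = 1.5042 bits.
RT = 165 + 80 × 1.5042 = 285.34 ms.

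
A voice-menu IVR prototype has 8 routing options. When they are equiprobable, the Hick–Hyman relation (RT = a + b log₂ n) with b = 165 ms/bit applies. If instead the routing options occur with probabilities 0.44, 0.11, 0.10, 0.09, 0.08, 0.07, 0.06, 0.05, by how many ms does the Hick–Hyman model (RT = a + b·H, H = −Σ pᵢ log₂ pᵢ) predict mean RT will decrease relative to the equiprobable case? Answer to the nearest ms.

Equiprobable entropy H₀ = log₂ 8 = 3.0000 bits.
Skewed entropy H = −Σ pᵢ log₂ pᵢ = 2.5360 bits.
ΔRT = b·(H₀ − H) = 165 × 0.4640 = 76.56 ms.

77 ms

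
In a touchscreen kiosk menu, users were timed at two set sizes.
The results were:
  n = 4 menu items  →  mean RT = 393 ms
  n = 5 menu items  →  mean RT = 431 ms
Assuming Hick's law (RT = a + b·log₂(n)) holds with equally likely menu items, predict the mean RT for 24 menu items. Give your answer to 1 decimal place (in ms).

With log₂ n on the abscissa the relation is linear; from the two conditions:
  b = (431 − 393) / (log₂ 5 − log₂ 4) = 38 / (2.3219 − 2) = 118.039 ms/bit
  a = 393 − 118.039 × 2 = 156.922 ms
Then RT(24) = 156.922 + 118.039 × log₂ 24 = 156.922 + 118.039 × 4.5850 ≈ 698.126 ms.

698.1 ms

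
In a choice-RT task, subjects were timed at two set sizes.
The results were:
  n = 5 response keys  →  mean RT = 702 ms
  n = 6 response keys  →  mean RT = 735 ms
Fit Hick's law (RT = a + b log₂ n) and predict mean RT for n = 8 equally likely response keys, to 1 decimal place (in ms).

RT is linear in log₂ n, so two points fix the line:
  b = (735 − 702) / (log₂ 6 − log₂ 5) = 33 / (2.5850 − 2.3219) = 125.459 ms/bit
  a = 702 − 125.459 × 2.3219 = 410.694 ms
Then RT(8) = 410.694 + 125.459 × log₂ 8 = 410.694 + 125.459 × 3 ≈ 787.070 ms.

787.1 ms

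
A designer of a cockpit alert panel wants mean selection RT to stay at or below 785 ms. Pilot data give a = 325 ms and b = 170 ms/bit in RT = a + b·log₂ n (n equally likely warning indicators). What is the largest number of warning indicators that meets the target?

170·log₂ n ≤ 785 − 325 = 460, giving log₂ n ≤ 2.7059 and n ≤ 6.525. The largest whole number is 6.

6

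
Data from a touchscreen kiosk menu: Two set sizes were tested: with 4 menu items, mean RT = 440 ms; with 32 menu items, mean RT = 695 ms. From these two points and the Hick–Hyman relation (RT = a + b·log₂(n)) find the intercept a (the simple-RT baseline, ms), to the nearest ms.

b = (RT₂ − RT₁)/(log₂ n₂ − log₂ n₁) = (695 − 440)/(5 − 2) = 85 ms/bit.
a = RT₁ − b·log₂ n₁ = 440 − 85 × 2 = 270.000 ms.

270 ms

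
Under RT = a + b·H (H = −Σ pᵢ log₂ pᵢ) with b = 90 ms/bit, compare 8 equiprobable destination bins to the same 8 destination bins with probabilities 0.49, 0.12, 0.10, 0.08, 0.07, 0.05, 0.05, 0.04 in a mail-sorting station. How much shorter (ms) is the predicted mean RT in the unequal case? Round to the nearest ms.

The RT saving is b·ΔH. Equiprobable H₀ = log₂(8) = 3.0000 bits; with the given probabilities H = 2.3816 bits.
b·(H₀ − H) = 90 × (3.0000 − 2.3816) = 55.66 ms.

56 ms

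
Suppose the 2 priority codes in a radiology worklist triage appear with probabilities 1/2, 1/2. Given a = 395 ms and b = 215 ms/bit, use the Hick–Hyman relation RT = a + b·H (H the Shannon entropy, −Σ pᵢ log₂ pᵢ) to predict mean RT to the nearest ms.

Each term −pᵢ log₂ pᵢ: 0.5·1 + 0.5·1; summed, H = 1.000 bits.
Mean RT = a + bH = 395 + 215·1.000 = 610.00 ms.

610 ms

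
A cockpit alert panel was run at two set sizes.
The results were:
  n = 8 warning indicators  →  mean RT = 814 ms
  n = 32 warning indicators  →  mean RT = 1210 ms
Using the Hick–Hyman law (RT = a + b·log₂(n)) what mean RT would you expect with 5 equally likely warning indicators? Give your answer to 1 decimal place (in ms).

RT is linear in log₂ n, so two points fix the line:
  b = (1210 − 814) / (log₂ 32 − log₂ 8) = 396 / (5 − 3) = 198.000 ms/bit
  a = 814 − 198.000 × 3 = 220.000 ms
Then RT(5) = 220.000 + 198.000 × log₂ 5 = 220.000 + 198.000 × 2.3219 ≈ 679.742 ms.

679.7 ms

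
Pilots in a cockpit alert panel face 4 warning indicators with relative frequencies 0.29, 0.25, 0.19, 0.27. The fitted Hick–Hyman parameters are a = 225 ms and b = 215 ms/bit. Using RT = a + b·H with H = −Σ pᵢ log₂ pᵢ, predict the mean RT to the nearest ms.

651 ms

H = 0.29·log₂(1/0.29) + 0.25·log₂(1/0.25) + 0.19·log₂(1/0.19) + 0.27·log₂(1/0.27) = 1.9832 bits.
RT = 225 + 215 × 1.9832 = 651.38 ms.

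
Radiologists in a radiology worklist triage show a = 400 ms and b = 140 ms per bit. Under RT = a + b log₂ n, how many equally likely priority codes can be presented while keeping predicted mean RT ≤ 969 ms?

Information budget: (969 − 400)/140 = 4.0643 bits, so n ≤ 2^4.0643 = 16.729 → at most 16.

16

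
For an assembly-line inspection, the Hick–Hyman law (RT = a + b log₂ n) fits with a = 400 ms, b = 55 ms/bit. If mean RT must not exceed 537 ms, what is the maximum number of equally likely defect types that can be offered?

Set 400 + 55·log₂ n ≤ 537 → log₂ n ≤ (537 − 400)/55 = 2.4909.
So n ≤ 2^2.4909 = 5.621; the largest integer n is 5.

5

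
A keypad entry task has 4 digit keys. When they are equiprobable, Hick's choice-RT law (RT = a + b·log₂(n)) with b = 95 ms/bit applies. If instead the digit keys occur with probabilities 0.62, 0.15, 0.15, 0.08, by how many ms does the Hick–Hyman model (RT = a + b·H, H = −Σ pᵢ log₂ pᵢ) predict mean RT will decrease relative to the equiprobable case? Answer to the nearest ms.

Equiprobable entropy H₀ = log₂ 4 = 2.0000 bits.
Skewed entropy H = −Σ pᵢ log₂ pᵢ = 1.5402 bits.
ΔRT = b·(H₀ − H) = 95 × 0.4598 = 43.68 ms.

44 ms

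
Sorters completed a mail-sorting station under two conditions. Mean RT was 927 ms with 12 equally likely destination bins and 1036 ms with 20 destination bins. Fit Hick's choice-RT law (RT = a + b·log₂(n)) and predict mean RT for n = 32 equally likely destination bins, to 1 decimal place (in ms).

1136.3 ms

Solve the two-equation system in a and b:
  b = (1036 − 927) / (log₂ 20 − log₂ 12) = 109 / (4.3219 − 3.5850) = 147.904 ms/bit
  a = 927 − 147.904 × 3.5850 = 396.770 ms
Then RT(32) = 396.770 + 147.904 × log₂ 32 = 396.770 + 147.904 × 5 ≈ 1136.289 ms.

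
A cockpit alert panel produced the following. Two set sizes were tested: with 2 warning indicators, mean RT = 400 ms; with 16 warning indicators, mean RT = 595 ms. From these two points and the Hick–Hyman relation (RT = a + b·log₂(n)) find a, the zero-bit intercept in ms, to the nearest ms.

The slope on a log₂ axis is (595 − 400) / (4 − 1) = 65 ms/bit.
Intercept: a = 400 − 65·log₂(2) = 335.000 ms.

335 ms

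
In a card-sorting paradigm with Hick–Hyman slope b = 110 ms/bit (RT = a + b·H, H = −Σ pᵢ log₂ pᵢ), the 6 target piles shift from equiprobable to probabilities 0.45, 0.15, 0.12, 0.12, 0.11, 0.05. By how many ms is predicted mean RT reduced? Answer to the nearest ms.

Equiprobable entropy H₀ = log₂ 6 = 2.5850 bits.
Skewed entropy H = −Σ pᵢ log₂ pᵢ = 2.2295 bits.
ΔRT = b·(H₀ − H) = 110 × 0.3555 = 39.10 ms.

39 ms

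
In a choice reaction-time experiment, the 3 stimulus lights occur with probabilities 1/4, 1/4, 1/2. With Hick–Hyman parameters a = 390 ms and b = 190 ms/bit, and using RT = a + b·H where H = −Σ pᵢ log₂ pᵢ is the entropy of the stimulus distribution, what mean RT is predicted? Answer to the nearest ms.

H = −Σ pᵢ log₂ pᵢ = 0.25·2 + 0.25·2 + 0.5·1 = 1.500 bits.
RT = 390 + 190 × 1.500 = 675.00 ms.

675 ms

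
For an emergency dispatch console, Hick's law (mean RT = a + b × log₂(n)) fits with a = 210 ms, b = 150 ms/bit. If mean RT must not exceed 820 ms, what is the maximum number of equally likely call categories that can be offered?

16

150·log₂ n ≤ 820 − 210 = 610, giving log₂ n ≤ 4.0667 and n ≤ 16.757. The largest whole number is 16.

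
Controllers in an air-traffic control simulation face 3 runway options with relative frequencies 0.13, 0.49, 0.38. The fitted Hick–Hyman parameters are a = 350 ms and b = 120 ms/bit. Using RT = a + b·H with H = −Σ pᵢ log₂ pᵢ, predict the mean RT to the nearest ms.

Entropy contributions −pᵢ log₂ pᵢ: 0.3826, 0.5043, 0.5305; sum H = 1.4174 bits.
RT = a + bH = 350 + 120·1.4174 = 520.09 ms.

520 ms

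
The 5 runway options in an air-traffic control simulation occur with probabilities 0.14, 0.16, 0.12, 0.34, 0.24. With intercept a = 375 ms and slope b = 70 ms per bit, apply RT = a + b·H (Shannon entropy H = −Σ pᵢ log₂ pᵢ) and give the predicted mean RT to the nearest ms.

530 ms

H = 0.14·log₂(1/0.14) + 0.16·log₂(1/0.16) + 0.12·log₂(1/0.12) + 0.34·log₂(1/0.34) + 0.24·log₂(1/0.24) = 2.2105 bits.
RT = 375 + 70 × 2.2105 = 529.74 ms.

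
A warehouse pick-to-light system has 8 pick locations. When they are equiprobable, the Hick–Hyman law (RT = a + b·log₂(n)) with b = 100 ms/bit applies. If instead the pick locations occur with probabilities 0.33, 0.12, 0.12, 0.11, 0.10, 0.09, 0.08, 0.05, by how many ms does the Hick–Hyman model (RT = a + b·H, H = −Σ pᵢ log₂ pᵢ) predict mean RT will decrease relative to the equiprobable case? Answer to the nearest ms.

24 ms

The RT saving is b·ΔH. Equiprobable H₀ = log₂(8) = 3.0000 bits; with the given probabilities H = 2.7647 bits.
b·(H₀ − H) = 100 × (3.0000 − 2.7647) = 23.53 ms.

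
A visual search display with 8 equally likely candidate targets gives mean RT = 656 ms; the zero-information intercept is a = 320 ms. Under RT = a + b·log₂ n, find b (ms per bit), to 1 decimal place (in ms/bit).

log₂(8) = 3 bits.
b = (RT − a)/log₂ n = (656 − 320) / 3 = 112.000 ms/bit.

112.0 ms/bit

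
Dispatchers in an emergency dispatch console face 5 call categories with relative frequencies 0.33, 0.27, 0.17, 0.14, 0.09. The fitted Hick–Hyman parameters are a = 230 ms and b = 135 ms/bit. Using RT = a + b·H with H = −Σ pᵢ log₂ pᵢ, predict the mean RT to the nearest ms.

525 ms

Entropy contributions −pᵢ log₂ pᵢ: 0.5278, 0.5100, 0.4346, 0.3971, 0.3127; sum H = 2.1822 bits.
RT = a + bH = 230 + 135·2.1822 = 524.60 ms.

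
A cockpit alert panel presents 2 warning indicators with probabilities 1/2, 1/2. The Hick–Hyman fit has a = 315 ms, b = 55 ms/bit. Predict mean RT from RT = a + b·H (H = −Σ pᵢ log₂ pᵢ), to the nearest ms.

H = −Σ pᵢ log₂ pᵢ = 0.5·1 + 0.5·1 = 1.000 bits.
RT = 315 + 55 × 1.000 = 370.00 ms.

370 ms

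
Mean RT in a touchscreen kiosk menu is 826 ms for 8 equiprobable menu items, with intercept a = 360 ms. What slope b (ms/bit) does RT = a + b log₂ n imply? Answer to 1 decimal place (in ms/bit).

155.3 ms/bit

b = (826 − 360) / log₂(8) = 466 / 3 = 155.333 ms/bit.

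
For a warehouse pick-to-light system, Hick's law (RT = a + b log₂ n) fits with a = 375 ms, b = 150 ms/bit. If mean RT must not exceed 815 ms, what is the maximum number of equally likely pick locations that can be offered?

7

Set 375 + 150·log₂ n ≤ 815 → log₂ n ≤ (815 − 375)/150 = 2.9333.
So n ≤ 2^2.9333 = 7.639; the largest integer n is 7.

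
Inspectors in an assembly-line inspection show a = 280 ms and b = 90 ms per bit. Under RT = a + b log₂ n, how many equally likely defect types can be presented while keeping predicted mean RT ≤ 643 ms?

Information budget: (643 − 280)/90 = 4.0333 bits, so n ≤ 2^4.0333 = 16.374 → at most 16.

16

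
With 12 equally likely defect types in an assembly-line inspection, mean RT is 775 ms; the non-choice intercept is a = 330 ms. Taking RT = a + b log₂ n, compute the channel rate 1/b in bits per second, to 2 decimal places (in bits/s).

8.06 bits/s

Choice component = 775 − 330 = 445 ms over log₂(12) = 3.5850 bits.
b = 445 / 3.5850 = 124.130 ms/bit, so 1/b = 8.056 bits/s.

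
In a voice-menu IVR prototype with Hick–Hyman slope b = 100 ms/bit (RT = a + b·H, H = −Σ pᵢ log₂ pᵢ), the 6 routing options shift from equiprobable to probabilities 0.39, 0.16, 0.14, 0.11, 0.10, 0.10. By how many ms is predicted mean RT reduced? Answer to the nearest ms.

The RT saving is b·ΔH. Equiprobable H₀ = log₂(6) = 2.5850 bits; with the given probabilities H = 2.3646 bits.
b·(H₀ − H) = 100 × (2.5850 − 2.3646) = 22.04 ms.

22 ms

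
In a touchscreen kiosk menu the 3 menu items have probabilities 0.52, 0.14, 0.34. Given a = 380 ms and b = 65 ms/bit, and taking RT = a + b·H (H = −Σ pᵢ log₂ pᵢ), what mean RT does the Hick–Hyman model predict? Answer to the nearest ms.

472 ms

Entropy contributions −pᵢ log₂ pᵢ: 0.4906, 0.3971, 0.5292; sum H = 1.4169 bits.
RT = a + bH = 380 + 65·1.4169 = 472.10 ms.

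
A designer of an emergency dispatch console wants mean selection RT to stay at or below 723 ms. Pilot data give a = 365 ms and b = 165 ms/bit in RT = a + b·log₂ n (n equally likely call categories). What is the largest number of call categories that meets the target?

4

Set 365 + 165·log₂ n ≤ 723 → log₂ n ≤ (723 − 365)/165 = 2.1697.
So n ≤ 2^2.1697 = 4.499; the largest integer n is 4.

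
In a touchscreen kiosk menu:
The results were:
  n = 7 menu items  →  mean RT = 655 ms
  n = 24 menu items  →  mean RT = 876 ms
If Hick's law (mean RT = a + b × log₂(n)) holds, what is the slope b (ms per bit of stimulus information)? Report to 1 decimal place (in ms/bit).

124.3 ms/bit

Slope: b = (876 − 655) / (log₂ 24 − log₂ 7) = 221/1.7776 = 124.324 ms/bit.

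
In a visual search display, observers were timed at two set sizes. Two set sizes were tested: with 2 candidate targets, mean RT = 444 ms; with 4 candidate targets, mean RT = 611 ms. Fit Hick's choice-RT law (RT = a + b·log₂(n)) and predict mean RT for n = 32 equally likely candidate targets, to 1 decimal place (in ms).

Solve the two-equation system in a and b:
  b = (611 − 444) / (log₂ 4 − log₂ 2) = 167 / (2 − 1) = 167.000 ms/bit
  a = 444 − 167.000 × 1 = 277.000 ms
Then RT(32) = 277.000 + 167.000 × log₂ 32 = 277.000 + 167.000 × 5 ≈ 1112.000 ms.

1112.0 ms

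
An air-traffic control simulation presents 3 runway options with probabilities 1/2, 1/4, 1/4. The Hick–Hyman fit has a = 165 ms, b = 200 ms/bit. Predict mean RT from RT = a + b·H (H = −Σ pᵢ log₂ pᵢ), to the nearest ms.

Each term −pᵢ log₂ pᵢ: 0.5·1 + 0.25·2 + 0.25·2; summed, H = 1.500 bits.
Mean RT = a + bH = 165 + 200·1.500 = 465.00 ms.

465 ms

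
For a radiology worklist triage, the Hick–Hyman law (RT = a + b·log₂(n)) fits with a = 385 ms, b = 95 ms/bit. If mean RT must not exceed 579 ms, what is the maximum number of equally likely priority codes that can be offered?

4

95·log₂ n ≤ 579 − 385 = 194, giving log₂ n ≤ 2.0421 and n ≤ 4.118. The largest whole number is 4.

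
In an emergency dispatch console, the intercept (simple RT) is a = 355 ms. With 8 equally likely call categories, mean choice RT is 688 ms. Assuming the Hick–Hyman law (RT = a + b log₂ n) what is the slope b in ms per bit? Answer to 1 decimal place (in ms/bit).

8 alternatives carry log₂ 8 = 3 bits; the choice cost is 688 − 355 = 333 ms, so b = 333/3 = 111.000 ms/bit.

111.0 ms/bit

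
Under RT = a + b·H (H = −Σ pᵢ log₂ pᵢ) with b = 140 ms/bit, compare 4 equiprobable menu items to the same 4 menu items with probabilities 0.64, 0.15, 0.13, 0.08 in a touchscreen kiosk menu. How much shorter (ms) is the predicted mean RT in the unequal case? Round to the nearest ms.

70 ms

Equiprobable entropy H₀ = log₂ 4 = 2.0000 bits.
Skewed entropy H = −Σ pᵢ log₂ pᵢ = 1.4968 bits.
ΔRT = b·(H₀ − H) = 140 × 0.5032 = 70.45 ms.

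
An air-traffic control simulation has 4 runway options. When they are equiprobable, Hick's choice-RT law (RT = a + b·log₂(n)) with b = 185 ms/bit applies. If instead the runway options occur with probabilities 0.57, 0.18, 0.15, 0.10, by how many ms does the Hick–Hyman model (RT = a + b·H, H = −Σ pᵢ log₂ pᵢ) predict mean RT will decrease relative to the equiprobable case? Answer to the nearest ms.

65 ms

Equiprobable entropy H₀ = log₂ 4 = 2.0000 bits.
Skewed entropy H = −Σ pᵢ log₂ pᵢ = 1.6503 bits.
ΔRT = b·(H₀ − H) = 185 × 0.3497 = 64.70 ms.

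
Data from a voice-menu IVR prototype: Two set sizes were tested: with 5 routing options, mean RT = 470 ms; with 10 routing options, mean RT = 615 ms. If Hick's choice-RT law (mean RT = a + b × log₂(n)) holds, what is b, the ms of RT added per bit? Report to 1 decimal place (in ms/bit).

Slope: b = (615 − 470) / (log₂ 10 − log₂ 5) = 145/1.0000 = 145.000 ms/bit.

145.0 ms/bit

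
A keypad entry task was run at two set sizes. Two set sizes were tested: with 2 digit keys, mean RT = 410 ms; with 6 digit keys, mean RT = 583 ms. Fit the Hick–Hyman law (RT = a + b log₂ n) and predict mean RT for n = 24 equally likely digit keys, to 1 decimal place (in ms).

RT is linear in log₂ n, so two points fix the line:
  b = (583 − 410) / (log₂ 6 − log₂ 2) = 173 / (2.5850 − 1) = 109.151 ms/bit
  a = 410 − 109.151 × 1 = 300.849 ms
Then RT(24) = 300.849 + 109.151 × log₂ 24 = 300.849 + 109.151 × 4.5850 ≈ 801.302 ms.

801.3 ms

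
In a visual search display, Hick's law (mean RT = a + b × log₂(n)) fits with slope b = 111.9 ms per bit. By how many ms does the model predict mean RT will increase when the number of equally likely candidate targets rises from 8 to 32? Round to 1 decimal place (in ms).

223.8 ms

ΔRT = (a + b log₂ n₂) − (a + b log₂ n₁) = b·(log₂ n₂ − log₂ n₁).
log₂(32) − log₂(8) = log₂(32/8) = log₂(4) = 2.
ΔRT = 111.9 × 2.0000 = 223.800 ms.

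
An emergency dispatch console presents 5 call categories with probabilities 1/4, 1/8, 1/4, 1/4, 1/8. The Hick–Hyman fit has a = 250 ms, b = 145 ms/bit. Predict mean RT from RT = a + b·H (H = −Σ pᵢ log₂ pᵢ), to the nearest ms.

H = −Σ pᵢ log₂ pᵢ = 0.25·2 + 0.125·3 + 0.25·2 + 0.25·2 + 0.125·3 = 2.250 bits.
RT = 250 + 145 × 2.250 = 576.25 ms.

576 ms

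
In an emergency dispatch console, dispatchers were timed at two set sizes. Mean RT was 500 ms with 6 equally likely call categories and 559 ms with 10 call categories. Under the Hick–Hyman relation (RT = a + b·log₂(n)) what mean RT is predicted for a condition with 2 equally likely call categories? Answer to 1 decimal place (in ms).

373.1 ms

Fit slope and intercept:
  b = (559 − 500) / (log₂ 10 − log₂ 6) = 59 / (3.3219 − 2.5850) = 80.058 ms/bit
  a = 500 − 80.058 × 2.5850 = 293.053 ms
Then RT(2) = 293.053 + 80.058 × log₂ 2 = 293.053 + 80.058 × 1 ≈ 373.111 ms.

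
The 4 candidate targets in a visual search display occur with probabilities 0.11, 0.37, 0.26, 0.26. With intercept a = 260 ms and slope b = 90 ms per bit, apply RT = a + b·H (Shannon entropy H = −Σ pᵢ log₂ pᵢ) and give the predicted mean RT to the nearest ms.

430 ms

H = 0.11·log₂(1/0.11) + 0.37·log₂(1/0.37) + 0.26·log₂(1/0.26) + 0.26·log₂(1/0.26) = 1.8916 bits.
RT = 260 + 90 × 1.8916 = 430.24 ms.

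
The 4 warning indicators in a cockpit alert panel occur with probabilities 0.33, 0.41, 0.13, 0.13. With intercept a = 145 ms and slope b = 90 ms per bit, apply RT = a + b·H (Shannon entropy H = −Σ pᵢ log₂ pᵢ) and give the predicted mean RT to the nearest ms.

309 ms

H = 0.33·log₂(1/0.33) + 0.41·log₂(1/0.41) + 0.13·log₂(1/0.13) + 0.13·log₂(1/0.13) = 1.8205 bits.
RT = 145 + 90 × 1.8205 = 308.84 ms.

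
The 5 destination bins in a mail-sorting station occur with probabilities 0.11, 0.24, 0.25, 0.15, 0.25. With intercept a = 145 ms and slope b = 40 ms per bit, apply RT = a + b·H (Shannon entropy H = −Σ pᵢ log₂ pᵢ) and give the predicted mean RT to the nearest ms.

Entropy contributions −pᵢ log₂ pᵢ: 0.3503, 0.4941, 0.5000, 0.4105, 0.5000; sum H = 2.2550 bits.
RT = a + bH = 145 + 40·2.2550 = 235.20 ms.

235 ms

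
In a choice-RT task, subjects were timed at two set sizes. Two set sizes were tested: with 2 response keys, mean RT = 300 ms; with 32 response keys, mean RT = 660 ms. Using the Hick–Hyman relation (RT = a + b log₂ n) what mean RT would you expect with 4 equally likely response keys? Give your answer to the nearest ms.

390 ms

With log₂ n on the abscissa the relation is linear; from the two conditions:
  b = (660 − 300) / (log₂ 32 − log₂ 2) = 360 / (5 − 1) = 90 ms/bit
  a = 300 − 90 × 1 = 210 ms
Then RT(4) = 210 + 90 × log₂ 4 = 210 + 90 × 2 ≈ 390.000 ms.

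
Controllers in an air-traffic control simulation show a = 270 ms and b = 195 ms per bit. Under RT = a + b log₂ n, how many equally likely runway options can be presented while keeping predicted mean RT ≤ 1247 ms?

32

195·log₂ n ≤ 1247 − 270 = 977, giving log₂ n ≤ 5.0103 and n ≤ 32.228. The largest whole number is 32.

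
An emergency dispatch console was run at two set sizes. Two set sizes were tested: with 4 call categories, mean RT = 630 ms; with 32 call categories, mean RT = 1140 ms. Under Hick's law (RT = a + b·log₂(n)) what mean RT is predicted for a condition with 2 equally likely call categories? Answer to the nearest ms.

Solve the two-equation system in a and b:
  b = (1140 − 630) / (log₂ 32 − log₂ 4) = 510 / (5 − 2) = 170 ms/bit
  a = 630 − 170 × 2 = 290 ms
Then RT(2) = 290 + 170 × log₂ 2 = 290 + 170 × 1 ≈ 460.000 ms.

460 ms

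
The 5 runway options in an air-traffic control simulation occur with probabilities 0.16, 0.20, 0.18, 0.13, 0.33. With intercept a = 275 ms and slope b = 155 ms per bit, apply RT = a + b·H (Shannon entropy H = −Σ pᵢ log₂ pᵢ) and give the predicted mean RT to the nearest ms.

623 ms

Entropy contributions −pᵢ log₂ pᵢ: 0.4230, 0.4644, 0.4453, 0.3826, 0.5278; sum H = 2.2432 bits.
RT = a + bH = 275 + 155·2.2432 = 622.69 ms.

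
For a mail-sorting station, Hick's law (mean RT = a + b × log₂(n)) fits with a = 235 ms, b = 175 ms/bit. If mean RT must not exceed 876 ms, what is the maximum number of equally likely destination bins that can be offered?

Information budget: (876 − 235)/175 = 3.6629 bits, so n ≤ 2^3.6629 = 12.666 → at most 12.

12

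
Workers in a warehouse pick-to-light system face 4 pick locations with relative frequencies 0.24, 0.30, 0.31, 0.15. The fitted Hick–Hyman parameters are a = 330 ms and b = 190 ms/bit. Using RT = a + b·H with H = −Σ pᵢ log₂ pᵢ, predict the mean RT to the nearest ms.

Entropy contributions −pᵢ log₂ pᵢ: 0.4941, 0.5211, 0.5238, 0.4105; sum H = 1.9496 bits.
RT = a + bH = 330 + 190·1.9496 = 700.42 ms.

700 ms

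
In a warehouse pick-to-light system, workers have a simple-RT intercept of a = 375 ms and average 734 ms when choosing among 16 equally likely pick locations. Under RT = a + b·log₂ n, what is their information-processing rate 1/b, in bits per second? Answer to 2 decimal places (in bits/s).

11.14 bits/s

Choice component = 734 − 375 = 359 ms over log₂(16) = 4 bits.
b = 359 / 4 = 89.750 ms/bit, so 1/b = 11.142 bits/s.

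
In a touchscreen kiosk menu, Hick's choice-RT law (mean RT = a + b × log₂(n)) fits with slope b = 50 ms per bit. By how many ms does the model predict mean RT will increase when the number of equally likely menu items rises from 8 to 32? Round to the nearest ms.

100 ms

Only the slope matters, since a is common to both: ΔRT = b·log₂(n₂/n₁).
log₂(32) − log₂(8) = log₂(32/8) = log₂(4) = 2.
ΔRT = 50 × 2.0000 = 100.000 ms.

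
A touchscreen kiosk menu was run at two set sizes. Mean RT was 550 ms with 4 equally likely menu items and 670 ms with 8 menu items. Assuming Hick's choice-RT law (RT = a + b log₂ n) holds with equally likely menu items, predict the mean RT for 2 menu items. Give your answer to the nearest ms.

With log₂ n on the abscissa the relation is linear; from the two conditions:
  b = (670 − 550) / (log₂ 8 − log₂ 4) = 120 / (3 − 2) = 120 ms/bit
  a = 550 − 120 × 2 = 310 ms
Then RT(2) = 310 + 120 × log₂ 2 = 310 + 120 × 1 ≈ 430.000 ms.

430 ms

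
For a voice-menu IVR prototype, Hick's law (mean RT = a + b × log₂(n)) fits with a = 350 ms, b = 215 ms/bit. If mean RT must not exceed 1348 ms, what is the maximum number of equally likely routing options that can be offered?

Information budget: (1348 − 350)/215 = 4.6419 bits, so n ≤ 2^4.6419 = 24.965 → at most 24.

24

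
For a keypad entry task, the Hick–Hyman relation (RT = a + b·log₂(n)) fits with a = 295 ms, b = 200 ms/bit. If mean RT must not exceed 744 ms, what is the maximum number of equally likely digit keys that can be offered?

200·log₂ n ≤ 744 − 295 = 449, giving log₂ n ≤ 2.2450 and n ≤ 4.740. The largest whole number is 4.

4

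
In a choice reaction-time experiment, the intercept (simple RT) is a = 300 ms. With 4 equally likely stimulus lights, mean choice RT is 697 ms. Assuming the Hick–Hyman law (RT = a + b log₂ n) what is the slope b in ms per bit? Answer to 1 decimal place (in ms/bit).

198.5 ms/bit

b = (697 − 300) / log₂(4) = 397 / 2 = 198.500 ms/bit.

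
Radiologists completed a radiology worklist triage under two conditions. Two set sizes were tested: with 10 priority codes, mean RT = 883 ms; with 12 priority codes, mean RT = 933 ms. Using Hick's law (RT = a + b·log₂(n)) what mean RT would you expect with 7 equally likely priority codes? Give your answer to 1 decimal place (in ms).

Fit slope and intercept:
  b = (933 − 883) / (log₂ 12 − log₂ 10) = 50 / (3.5850 − 3.3219) = 190.089 ms/bit
  a = 883 − 190.089 × 3.3219 = 251.537 ms
Then RT(7) = 251.537 + 190.089 × log₂ 7 = 251.537 + 190.089 × 2.8074 ≈ 785.185 ms.

785.2 ms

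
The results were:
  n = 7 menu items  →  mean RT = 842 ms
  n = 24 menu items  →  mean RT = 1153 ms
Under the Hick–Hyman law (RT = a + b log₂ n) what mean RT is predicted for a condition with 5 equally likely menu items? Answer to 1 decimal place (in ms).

RT is linear in log₂ n, so two points fix the line:
  b = (1153 − 842) / (log₂ 24 − log₂ 7) = 311 / (4.5850 − 2.8074) = 174.954 ms/bit
  a = 842 − 174.954 × 2.8074 = 350.841 ms
Then RT(5) = 350.841 + 174.954 × log₂ 5 = 350.841 + 174.954 × 2.3219 ≈ 757.073 ms.

757.1 ms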